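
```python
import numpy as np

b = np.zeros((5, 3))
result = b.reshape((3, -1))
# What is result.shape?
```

(3, 5)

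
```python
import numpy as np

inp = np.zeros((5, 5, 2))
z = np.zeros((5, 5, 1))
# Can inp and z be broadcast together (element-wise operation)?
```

Yes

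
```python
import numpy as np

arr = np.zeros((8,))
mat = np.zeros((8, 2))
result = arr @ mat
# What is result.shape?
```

(2,)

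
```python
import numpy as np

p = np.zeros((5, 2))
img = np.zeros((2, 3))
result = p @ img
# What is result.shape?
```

(5, 3)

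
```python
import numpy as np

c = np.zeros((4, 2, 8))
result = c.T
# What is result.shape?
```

(8, 2, 4)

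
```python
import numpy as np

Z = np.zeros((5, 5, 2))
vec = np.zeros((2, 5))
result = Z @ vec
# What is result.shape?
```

(5, 5, 5)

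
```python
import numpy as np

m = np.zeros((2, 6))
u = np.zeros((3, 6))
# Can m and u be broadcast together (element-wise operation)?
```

No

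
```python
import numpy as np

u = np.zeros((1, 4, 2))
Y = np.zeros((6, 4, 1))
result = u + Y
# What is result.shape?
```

(6, 4, 2)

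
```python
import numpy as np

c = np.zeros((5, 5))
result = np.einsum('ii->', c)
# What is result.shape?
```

()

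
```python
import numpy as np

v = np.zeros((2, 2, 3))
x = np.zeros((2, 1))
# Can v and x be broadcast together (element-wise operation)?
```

Yes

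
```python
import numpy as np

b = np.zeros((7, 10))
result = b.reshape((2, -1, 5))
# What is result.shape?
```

(2, 7, 5)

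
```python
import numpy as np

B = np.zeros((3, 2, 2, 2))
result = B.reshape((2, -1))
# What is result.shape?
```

(2, 12)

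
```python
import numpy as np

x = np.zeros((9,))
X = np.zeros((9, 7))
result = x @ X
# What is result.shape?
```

(7,)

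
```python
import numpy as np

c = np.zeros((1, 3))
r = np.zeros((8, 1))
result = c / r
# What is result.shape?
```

(8, 3)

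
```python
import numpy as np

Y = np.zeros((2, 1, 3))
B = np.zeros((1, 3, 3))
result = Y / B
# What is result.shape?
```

(2, 3, 3)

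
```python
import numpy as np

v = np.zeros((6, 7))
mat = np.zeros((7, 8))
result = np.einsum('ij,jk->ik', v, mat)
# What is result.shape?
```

(6, 8)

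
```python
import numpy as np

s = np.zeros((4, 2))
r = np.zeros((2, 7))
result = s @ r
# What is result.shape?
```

(4, 7)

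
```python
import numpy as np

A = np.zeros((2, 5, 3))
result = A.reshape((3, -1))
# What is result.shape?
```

(3, 10)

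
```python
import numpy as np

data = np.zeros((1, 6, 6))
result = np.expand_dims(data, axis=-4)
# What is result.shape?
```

(1, 1, 6, 6)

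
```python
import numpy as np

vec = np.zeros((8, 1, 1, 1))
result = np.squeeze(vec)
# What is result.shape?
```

(8,)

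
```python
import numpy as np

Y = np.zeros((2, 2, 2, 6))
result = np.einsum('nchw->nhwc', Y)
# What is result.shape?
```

(2, 2, 6, 2)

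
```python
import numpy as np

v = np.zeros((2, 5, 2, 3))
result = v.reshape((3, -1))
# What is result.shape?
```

(3, 20)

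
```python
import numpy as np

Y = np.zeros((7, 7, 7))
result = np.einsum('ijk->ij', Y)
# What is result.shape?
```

(7, 7)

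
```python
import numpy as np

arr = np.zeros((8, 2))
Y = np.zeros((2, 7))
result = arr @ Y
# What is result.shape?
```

(8, 7)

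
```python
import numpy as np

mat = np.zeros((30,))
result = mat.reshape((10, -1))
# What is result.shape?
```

(10, 3)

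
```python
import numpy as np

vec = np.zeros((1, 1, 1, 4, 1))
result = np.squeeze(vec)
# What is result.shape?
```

(4,)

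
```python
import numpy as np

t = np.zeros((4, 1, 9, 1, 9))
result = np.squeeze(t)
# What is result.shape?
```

(4, 9, 9)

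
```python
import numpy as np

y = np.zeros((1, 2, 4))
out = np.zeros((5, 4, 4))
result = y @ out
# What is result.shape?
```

(5, 2, 4)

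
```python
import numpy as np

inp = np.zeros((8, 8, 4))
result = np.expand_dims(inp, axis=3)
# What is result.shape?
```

(8, 8, 4, 1)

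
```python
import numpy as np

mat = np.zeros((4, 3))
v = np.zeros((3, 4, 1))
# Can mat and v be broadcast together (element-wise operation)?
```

Yes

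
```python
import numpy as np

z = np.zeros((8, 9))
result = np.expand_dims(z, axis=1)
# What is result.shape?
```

(8, 1, 9)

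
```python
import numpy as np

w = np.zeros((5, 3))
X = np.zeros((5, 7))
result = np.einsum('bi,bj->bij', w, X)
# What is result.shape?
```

(5, 3, 7)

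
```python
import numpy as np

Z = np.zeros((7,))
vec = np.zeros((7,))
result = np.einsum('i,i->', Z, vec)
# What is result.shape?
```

()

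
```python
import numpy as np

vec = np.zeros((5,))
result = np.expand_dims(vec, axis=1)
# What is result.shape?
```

(5, 1)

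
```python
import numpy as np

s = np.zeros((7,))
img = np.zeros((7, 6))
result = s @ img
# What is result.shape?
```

(6,)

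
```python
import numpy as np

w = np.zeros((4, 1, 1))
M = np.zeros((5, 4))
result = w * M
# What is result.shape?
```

(4, 5, 4)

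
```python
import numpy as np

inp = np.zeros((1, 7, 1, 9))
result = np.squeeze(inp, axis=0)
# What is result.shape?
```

(7, 1, 9)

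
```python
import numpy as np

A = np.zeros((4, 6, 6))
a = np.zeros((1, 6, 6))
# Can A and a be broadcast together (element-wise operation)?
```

Yes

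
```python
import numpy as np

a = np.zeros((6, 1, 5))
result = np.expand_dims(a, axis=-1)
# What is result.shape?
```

(6, 1, 5, 1)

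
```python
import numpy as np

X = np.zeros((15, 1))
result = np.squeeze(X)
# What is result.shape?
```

(15,)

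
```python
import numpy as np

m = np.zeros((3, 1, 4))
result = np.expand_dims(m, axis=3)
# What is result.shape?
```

(3, 1, 4, 1)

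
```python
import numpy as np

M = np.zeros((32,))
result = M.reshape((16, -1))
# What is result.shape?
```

(16, 2)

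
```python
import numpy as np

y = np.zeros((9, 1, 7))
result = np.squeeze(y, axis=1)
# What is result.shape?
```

(9, 7)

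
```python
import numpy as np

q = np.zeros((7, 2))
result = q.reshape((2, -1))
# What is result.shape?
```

(2, 7)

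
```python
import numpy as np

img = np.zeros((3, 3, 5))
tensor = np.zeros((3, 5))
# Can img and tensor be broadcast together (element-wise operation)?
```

Yes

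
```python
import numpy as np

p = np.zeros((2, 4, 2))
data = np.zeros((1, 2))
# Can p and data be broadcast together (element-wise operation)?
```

Yes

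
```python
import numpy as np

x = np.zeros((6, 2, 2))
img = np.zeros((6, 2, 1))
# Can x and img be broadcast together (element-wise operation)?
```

Yes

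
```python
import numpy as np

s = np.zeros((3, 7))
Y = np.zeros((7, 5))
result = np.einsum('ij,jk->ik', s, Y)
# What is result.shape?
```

(3, 5)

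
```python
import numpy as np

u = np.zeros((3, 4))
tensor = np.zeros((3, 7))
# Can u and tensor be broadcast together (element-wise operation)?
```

No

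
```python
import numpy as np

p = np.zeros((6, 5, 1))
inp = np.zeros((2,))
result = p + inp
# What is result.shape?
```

(6, 5, 2)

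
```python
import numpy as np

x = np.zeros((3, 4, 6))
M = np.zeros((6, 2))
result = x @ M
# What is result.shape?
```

(3, 4, 2)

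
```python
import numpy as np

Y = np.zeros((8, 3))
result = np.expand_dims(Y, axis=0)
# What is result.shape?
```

(1, 8, 3)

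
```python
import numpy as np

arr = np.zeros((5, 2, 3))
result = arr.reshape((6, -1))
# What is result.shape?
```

(6, 5)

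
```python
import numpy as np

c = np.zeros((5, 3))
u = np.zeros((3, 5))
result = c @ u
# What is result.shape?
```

(5, 5)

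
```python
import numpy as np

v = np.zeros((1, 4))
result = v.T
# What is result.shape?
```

(4, 1)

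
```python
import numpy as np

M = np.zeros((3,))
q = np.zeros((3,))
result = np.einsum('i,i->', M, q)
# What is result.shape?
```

()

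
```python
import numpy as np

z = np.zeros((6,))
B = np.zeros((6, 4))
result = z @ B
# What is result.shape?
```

(4,)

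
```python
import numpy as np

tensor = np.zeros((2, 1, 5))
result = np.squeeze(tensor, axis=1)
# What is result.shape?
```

(2, 5)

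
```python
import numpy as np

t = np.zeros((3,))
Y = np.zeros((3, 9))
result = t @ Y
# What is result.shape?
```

(9,)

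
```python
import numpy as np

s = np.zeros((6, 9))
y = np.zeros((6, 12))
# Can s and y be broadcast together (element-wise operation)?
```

No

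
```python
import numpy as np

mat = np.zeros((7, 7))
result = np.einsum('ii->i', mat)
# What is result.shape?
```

(7,)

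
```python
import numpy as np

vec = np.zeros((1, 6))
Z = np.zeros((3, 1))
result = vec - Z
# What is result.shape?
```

(3, 6)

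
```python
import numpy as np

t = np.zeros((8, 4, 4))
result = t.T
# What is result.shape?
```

(4, 4, 8)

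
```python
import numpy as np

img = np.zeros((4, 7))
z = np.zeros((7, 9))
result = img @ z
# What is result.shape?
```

(4, 9)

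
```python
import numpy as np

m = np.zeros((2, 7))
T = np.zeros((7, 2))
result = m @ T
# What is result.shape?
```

(2, 2)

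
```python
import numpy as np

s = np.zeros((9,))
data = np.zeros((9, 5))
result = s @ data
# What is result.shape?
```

(5,)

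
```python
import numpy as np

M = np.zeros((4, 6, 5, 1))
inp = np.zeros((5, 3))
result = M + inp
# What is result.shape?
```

(4, 6, 5, 3)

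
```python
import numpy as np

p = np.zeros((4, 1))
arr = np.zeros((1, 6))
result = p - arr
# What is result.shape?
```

(4, 6)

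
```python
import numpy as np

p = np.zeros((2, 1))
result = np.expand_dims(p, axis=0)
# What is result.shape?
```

(1, 2, 1)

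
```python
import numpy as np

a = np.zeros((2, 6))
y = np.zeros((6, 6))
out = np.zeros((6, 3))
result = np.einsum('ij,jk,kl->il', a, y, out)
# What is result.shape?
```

(2, 3)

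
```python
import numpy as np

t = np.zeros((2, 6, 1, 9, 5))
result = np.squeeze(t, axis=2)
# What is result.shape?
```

(2, 6, 9, 5)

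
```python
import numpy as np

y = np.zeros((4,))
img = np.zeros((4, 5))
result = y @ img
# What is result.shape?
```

(5,)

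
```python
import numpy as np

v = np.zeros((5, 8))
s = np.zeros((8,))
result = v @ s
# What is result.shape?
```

(5,)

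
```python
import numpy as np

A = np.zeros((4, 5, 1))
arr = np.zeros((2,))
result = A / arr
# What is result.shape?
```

(4, 5, 2)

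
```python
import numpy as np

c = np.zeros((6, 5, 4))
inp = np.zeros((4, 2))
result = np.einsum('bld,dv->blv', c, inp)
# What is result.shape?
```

(6, 5, 2)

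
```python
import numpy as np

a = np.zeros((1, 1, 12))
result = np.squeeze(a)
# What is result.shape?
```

(12,)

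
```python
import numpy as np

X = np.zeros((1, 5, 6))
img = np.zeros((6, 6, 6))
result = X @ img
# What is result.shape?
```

(6, 5, 6)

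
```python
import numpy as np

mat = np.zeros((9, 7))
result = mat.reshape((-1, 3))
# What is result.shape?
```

(21, 3)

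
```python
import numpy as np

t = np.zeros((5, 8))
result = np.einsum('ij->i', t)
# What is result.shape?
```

(5,)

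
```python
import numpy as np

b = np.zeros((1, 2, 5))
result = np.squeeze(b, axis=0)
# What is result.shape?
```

(2, 5)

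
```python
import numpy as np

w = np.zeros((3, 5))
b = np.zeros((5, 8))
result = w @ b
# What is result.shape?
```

(3, 8)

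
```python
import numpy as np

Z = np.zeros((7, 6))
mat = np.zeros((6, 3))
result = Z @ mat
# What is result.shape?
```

(7, 3)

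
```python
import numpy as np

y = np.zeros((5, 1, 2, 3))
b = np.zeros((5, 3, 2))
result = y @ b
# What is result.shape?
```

(5, 5, 2, 2)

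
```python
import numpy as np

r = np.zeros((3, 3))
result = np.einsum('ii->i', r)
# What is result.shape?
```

(3,)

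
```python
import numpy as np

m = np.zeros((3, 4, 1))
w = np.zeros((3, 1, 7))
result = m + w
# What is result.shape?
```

(3, 4, 7)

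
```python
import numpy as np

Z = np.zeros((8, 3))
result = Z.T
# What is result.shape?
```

(3, 8)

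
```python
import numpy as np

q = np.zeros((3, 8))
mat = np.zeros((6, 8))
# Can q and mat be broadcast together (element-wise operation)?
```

No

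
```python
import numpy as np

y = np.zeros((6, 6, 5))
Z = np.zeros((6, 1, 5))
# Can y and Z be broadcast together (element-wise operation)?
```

Yes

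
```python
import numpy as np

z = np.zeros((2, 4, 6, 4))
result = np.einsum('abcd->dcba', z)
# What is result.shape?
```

(4, 6, 4, 2)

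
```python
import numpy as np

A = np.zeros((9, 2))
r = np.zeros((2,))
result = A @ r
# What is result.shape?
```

(9,)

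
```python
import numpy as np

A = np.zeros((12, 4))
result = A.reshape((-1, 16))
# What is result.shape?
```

(3, 16)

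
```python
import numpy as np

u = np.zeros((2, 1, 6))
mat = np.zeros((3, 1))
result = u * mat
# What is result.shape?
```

(2, 3, 6)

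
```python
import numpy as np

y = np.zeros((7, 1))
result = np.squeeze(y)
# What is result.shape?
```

(7,)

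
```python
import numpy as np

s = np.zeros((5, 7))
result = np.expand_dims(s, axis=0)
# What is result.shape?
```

(1, 5, 7)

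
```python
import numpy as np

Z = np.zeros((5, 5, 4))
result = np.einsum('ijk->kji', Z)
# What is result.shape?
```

(4, 5, 5)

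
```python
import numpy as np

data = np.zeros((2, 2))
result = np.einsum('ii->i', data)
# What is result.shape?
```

(2,)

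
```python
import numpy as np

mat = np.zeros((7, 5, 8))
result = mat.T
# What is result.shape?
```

(8, 5, 7)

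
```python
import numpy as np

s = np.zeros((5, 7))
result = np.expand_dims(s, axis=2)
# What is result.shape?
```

(5, 7, 1)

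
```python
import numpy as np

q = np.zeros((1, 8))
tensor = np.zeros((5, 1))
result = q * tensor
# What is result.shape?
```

(5, 8)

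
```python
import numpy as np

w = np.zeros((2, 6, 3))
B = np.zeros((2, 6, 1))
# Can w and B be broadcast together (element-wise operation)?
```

Yes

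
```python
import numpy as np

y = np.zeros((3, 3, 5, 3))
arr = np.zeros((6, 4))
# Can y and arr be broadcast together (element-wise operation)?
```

No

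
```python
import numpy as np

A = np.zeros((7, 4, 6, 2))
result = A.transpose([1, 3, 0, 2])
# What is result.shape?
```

(4, 2, 7, 6)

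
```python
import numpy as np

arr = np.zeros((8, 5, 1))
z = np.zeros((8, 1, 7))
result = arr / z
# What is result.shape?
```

(8, 5, 7)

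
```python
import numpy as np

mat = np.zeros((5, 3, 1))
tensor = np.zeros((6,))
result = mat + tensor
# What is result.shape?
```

(5, 3, 6)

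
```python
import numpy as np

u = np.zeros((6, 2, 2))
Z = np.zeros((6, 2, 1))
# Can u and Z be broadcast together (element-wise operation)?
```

Yes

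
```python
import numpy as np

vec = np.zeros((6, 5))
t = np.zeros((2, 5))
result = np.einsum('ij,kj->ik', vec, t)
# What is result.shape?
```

(6, 2)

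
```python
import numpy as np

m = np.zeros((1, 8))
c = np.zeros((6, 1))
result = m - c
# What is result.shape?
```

(6, 8)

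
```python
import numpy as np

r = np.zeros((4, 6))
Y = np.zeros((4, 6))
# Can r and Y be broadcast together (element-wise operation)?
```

Yes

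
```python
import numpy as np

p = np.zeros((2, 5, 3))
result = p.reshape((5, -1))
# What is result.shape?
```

(5, 6)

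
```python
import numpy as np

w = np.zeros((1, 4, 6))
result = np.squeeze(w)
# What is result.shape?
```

(4, 6)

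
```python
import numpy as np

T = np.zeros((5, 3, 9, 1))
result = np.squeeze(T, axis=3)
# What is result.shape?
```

(5, 3, 9)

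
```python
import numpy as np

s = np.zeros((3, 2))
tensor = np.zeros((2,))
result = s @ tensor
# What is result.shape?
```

(3,)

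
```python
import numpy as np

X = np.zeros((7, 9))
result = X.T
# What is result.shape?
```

(9, 7)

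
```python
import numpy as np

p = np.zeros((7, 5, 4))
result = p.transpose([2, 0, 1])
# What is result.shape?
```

(4, 7, 5)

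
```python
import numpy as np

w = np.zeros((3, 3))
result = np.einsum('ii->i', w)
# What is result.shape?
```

(3,)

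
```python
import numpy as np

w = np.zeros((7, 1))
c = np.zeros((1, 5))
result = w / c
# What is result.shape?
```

(7, 5)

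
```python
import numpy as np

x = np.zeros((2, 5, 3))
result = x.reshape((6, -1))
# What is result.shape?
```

(6, 5)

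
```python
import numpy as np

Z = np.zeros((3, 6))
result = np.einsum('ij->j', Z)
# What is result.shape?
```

(6,)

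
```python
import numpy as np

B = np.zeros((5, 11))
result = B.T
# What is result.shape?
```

(11, 5)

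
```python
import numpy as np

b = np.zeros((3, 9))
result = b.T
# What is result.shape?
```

(9, 3)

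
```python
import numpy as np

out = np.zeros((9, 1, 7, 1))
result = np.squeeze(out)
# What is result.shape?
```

(9, 7)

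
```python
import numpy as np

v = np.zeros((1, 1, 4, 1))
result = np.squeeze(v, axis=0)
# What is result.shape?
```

(1, 4, 1)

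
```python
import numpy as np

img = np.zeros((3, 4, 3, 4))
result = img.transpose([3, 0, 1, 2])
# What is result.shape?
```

(4, 3, 4, 3)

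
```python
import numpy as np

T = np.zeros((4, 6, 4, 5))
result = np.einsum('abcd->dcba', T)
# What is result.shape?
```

(5, 4, 6, 4)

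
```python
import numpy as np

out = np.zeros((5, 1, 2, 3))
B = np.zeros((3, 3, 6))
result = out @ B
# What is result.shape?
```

(5, 3, 2, 6)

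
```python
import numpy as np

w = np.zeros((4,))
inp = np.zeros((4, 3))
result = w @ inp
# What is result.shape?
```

(3,)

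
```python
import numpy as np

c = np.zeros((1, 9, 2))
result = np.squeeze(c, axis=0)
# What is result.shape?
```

(9, 2)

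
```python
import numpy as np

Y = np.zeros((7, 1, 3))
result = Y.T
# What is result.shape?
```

(3, 1, 7)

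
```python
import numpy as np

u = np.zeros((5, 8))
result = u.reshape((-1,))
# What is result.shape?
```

(40,)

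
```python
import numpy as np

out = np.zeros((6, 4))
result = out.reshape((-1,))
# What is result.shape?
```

(24,)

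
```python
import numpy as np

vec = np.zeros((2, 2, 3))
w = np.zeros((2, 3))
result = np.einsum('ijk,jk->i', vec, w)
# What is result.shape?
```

(2,)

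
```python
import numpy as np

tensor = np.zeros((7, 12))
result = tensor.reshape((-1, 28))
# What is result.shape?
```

(3, 28)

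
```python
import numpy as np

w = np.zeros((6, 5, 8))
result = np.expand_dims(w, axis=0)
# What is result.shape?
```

(1, 6, 5, 8)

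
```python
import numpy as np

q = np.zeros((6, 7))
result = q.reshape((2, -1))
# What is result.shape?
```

(2, 21)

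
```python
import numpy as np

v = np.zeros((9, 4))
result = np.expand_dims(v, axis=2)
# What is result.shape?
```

(9, 4, 1)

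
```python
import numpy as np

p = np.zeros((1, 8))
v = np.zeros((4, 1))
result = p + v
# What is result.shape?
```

(4, 8)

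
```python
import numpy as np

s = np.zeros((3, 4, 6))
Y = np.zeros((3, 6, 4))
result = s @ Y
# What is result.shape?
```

(3, 4, 4)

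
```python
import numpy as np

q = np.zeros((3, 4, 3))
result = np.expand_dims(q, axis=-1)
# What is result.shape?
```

(3, 4, 3, 1)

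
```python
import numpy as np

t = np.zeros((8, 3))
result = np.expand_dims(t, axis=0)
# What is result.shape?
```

(1, 8, 3)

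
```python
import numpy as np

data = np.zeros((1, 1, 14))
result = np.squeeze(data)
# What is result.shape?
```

(14,)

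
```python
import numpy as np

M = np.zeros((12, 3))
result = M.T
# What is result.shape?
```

(3, 12)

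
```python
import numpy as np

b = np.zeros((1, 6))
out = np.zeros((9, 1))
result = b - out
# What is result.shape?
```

(9, 6)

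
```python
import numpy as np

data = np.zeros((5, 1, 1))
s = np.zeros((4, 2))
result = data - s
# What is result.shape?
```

(5, 4, 2)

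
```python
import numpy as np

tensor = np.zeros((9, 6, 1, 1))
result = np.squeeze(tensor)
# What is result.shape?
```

(9, 6)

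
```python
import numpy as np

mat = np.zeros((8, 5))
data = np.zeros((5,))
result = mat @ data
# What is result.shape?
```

(8,)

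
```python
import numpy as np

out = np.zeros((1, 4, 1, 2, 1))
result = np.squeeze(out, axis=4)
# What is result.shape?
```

(1, 4, 1, 2)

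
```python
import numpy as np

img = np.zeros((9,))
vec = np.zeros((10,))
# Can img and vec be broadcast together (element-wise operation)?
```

No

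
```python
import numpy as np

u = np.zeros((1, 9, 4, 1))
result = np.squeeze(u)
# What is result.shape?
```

(9, 4)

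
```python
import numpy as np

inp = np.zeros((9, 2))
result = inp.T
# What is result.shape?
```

(2, 9)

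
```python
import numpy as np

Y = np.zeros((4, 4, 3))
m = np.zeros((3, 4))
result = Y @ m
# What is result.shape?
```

(4, 4, 4)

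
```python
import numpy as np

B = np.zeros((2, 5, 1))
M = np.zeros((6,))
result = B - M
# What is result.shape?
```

(2, 5, 6)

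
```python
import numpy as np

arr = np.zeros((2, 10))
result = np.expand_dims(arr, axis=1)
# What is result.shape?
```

(2, 1, 10)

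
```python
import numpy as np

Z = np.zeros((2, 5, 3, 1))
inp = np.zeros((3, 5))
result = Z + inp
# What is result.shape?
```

(2, 5, 3, 5)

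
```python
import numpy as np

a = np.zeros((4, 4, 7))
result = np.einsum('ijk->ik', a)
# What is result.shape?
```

(4, 7)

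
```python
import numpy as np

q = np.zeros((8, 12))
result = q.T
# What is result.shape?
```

(12, 8)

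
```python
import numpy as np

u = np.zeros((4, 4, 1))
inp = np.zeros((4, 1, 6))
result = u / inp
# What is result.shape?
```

(4, 4, 6)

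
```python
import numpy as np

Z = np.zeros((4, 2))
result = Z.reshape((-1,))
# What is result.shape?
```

(8,)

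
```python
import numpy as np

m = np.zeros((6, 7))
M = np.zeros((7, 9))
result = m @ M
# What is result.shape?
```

(6, 9)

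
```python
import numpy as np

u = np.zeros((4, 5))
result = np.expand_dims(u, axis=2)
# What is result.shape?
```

(4, 5, 1)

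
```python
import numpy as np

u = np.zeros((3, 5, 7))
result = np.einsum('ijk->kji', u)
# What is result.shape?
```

(7, 5, 3)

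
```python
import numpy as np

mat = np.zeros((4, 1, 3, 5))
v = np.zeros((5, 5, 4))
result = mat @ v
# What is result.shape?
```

(4, 5, 3, 4)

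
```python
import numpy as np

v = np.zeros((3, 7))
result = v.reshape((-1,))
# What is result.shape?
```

(21,)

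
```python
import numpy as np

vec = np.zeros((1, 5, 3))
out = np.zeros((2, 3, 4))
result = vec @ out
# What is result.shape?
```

(2, 5, 4)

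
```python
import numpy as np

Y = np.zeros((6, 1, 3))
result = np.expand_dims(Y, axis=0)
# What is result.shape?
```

(1, 6, 1, 3)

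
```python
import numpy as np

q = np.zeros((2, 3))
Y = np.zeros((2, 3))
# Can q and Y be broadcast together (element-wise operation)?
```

Yes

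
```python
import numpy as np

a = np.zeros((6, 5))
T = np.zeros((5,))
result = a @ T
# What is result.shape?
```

(6,)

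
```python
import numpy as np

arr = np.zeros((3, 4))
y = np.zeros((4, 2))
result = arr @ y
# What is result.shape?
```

(3, 2)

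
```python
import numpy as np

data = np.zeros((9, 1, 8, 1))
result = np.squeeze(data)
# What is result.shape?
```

(9, 8)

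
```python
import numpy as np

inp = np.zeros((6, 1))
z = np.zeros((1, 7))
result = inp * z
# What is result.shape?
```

(6, 7)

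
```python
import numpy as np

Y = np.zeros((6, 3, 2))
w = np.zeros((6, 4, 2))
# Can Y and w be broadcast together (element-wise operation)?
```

No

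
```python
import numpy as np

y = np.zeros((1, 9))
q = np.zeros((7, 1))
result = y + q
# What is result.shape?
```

(7, 9)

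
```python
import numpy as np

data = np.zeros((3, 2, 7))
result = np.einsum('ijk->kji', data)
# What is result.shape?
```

(7, 2, 3)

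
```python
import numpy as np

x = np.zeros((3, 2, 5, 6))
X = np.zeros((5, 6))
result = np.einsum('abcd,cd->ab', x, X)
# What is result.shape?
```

(3, 2)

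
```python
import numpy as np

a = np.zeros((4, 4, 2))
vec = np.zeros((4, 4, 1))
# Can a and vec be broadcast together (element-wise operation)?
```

Yes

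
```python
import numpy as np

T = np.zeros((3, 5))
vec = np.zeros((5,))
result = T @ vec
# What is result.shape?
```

(3,)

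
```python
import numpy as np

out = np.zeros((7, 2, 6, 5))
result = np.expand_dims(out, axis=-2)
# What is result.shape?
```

(7, 2, 6, 1, 5)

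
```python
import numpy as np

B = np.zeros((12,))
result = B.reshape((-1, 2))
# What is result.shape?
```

(6, 2)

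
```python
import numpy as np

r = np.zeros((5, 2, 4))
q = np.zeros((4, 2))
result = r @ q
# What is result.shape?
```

(5, 2, 2)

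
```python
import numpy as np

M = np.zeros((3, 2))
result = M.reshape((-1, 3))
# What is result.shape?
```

(2, 3)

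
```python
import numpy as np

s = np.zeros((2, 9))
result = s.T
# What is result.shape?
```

(9, 2)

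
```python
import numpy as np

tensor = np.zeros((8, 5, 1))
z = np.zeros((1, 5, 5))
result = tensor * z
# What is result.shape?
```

(8, 5, 5)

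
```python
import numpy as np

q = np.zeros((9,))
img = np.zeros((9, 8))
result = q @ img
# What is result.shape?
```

(8,)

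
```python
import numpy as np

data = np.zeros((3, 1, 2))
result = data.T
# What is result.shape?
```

(2, 1, 3)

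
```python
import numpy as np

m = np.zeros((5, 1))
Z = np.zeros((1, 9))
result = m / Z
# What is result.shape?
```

(5, 9)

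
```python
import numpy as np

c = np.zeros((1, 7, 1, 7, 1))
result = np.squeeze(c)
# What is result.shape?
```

(7, 7)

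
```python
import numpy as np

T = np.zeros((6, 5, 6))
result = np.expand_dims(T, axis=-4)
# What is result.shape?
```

(1, 6, 5, 6)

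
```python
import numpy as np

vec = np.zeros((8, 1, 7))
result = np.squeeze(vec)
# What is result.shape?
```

(8, 7)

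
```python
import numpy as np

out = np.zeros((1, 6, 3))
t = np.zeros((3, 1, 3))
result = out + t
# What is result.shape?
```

(3, 6, 3)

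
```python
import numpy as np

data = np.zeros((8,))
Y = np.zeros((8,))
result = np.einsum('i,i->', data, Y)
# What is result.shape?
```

()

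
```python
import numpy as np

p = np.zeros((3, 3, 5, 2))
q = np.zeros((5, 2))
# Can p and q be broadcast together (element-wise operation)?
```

Yes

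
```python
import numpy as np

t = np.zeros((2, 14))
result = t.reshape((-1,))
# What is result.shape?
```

(28,)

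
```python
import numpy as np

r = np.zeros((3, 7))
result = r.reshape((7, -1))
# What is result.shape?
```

(7, 3)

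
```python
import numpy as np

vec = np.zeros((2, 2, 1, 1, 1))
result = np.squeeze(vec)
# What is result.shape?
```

(2, 2)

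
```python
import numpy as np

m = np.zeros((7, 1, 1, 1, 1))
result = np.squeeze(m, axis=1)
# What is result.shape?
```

(7, 1, 1, 1)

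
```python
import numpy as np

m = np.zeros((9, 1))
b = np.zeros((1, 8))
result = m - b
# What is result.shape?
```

(9, 8)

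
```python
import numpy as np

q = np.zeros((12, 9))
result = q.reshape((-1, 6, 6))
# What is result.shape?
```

(3, 6, 6)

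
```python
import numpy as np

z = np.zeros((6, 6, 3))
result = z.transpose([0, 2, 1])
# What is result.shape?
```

(6, 3, 6)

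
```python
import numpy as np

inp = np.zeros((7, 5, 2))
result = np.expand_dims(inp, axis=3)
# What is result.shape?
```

(7, 5, 2, 1)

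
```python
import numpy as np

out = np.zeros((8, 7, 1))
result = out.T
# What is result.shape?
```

(1, 7, 8)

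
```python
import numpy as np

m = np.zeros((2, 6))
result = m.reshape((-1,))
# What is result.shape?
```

(12,)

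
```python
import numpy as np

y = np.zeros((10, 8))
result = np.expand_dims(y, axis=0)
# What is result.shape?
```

(1, 10, 8)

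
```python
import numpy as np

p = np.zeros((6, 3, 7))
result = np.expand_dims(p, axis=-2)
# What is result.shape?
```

(6, 3, 1, 7)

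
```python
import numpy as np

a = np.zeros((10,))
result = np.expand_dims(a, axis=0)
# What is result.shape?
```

(1, 10)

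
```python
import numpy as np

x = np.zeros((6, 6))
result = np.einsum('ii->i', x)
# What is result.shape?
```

(6,)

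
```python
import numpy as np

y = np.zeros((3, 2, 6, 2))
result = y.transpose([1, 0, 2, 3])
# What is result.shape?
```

(2, 3, 6, 2)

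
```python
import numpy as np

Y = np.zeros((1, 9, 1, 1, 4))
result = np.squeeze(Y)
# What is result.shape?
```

(9, 4)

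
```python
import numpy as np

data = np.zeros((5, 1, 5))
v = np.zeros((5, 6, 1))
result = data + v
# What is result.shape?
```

(5, 6, 5)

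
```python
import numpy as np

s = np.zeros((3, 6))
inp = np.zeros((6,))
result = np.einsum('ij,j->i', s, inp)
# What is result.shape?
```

(3,)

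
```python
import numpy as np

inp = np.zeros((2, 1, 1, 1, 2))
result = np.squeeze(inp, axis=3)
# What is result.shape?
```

(2, 1, 1, 2)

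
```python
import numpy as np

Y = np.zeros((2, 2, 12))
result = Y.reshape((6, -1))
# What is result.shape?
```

(6, 8)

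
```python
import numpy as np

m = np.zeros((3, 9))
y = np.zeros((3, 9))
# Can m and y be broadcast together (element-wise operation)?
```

Yes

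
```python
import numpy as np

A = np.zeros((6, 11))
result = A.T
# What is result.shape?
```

(11, 6)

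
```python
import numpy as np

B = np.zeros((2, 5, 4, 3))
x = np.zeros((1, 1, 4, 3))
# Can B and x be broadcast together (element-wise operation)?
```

Yes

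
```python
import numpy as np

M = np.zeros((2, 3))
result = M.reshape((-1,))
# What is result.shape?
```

(6,)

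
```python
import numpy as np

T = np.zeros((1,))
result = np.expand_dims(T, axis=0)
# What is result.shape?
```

(1, 1)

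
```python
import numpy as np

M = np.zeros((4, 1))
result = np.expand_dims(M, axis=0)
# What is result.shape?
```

(1, 4, 1)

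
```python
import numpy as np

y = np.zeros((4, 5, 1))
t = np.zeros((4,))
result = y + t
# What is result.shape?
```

(4, 5, 4)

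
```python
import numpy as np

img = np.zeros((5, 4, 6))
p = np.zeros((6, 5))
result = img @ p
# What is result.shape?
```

(5, 4, 5)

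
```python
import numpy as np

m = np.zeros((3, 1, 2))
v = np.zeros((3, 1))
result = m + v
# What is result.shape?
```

(3, 3, 2)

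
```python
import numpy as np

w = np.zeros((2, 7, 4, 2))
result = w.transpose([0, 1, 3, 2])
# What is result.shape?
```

(2, 7, 2, 4)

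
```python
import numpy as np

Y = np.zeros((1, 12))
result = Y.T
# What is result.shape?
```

(12, 1)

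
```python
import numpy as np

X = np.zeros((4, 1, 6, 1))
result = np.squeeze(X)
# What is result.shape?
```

(4, 6)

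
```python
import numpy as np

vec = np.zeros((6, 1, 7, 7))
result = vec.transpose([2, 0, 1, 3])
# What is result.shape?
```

(7, 6, 1, 7)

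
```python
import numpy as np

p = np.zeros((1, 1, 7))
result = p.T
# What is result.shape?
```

(7, 1, 1)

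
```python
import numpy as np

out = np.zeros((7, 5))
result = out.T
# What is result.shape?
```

(5, 7)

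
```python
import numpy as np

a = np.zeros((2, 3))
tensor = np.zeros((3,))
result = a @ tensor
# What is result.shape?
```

(2,)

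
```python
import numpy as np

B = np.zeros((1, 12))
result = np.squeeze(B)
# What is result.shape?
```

(12,)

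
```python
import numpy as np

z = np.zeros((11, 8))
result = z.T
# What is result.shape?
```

(8, 11)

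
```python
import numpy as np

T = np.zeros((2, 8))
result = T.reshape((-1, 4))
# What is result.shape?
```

(4, 4)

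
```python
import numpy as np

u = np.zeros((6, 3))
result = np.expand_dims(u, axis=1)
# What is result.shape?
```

(6, 1, 3)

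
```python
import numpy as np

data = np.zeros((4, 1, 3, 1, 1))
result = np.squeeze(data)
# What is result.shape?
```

(4, 3)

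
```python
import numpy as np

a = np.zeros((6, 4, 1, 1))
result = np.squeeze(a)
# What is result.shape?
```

(6, 4)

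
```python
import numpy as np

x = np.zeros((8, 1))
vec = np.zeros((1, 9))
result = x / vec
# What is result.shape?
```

(8, 9)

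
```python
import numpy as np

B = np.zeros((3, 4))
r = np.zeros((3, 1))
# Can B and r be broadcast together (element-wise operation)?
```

Yes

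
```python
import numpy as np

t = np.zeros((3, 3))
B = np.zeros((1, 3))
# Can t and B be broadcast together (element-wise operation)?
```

Yes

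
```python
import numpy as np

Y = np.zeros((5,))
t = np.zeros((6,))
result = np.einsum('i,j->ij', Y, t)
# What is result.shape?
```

(5, 6)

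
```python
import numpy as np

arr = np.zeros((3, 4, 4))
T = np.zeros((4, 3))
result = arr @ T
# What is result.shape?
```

(3, 4, 3)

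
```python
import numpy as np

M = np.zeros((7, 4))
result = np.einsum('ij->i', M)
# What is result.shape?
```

(7,)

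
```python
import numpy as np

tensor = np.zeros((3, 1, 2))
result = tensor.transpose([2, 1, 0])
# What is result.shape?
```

(2, 1, 3)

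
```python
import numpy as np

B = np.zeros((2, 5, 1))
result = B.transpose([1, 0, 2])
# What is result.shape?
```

(5, 2, 1)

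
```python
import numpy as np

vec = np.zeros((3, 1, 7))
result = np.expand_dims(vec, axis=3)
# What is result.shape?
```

(3, 1, 7, 1)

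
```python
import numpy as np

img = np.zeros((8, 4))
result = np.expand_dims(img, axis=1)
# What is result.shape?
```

(8, 1, 4)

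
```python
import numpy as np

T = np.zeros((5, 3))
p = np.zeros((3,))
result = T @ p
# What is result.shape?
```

(5,)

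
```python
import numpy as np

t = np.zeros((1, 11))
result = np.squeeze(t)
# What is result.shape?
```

(11,)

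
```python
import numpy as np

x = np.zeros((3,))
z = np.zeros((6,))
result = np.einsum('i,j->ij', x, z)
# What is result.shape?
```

(3, 6)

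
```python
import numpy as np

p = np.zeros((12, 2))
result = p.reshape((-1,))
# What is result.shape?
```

(24,)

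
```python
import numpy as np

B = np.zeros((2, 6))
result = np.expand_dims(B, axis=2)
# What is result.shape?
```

(2, 6, 1)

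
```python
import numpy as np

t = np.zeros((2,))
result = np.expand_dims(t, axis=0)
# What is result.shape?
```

(1, 2)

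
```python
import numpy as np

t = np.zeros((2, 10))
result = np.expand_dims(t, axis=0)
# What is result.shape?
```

(1, 2, 10)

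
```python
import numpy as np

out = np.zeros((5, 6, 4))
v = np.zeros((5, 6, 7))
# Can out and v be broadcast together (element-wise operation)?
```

No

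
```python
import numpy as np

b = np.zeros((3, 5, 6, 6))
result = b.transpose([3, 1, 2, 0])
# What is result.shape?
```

(6, 5, 6, 3)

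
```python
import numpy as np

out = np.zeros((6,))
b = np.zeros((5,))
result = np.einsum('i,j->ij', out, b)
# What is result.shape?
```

(6, 5)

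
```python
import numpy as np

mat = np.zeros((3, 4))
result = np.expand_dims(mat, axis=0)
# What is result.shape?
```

(1, 3, 4)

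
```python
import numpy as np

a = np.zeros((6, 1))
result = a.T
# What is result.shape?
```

(1, 6)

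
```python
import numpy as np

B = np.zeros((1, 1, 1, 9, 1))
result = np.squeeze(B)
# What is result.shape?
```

(9,)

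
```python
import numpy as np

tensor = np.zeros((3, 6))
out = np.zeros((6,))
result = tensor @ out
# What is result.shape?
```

(3,)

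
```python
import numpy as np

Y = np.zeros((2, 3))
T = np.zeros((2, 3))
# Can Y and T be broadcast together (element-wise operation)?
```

Yes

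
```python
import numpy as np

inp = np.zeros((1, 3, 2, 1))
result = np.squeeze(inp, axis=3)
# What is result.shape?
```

(1, 3, 2)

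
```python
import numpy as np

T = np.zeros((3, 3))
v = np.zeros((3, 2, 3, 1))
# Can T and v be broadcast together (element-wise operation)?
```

Yes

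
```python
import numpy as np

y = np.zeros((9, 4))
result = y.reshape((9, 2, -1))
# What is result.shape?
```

(9, 2, 2)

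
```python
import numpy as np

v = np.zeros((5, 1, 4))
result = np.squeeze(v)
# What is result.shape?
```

(5, 4)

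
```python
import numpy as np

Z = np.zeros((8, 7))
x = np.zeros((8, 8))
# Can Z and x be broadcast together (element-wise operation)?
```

No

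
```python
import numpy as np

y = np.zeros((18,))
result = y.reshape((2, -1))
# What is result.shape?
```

(2, 9)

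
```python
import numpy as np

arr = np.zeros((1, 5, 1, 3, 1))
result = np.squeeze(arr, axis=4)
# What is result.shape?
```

(1, 5, 1, 3)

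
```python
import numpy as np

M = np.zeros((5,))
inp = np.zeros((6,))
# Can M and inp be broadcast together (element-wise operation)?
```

No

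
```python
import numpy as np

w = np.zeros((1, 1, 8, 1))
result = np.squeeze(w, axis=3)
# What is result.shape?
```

(1, 1, 8)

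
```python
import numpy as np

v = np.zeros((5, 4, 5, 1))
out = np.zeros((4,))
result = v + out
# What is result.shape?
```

(5, 4, 5, 4)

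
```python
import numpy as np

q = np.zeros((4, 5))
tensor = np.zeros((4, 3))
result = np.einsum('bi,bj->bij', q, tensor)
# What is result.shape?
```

(4, 5, 3)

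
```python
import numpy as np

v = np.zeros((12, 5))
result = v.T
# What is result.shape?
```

(5, 12)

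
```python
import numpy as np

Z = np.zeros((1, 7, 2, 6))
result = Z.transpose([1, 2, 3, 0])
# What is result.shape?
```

(7, 2, 6, 1)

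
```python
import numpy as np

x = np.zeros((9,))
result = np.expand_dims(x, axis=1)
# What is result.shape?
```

(9, 1)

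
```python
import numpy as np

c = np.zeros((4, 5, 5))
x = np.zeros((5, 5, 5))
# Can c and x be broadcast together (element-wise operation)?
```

No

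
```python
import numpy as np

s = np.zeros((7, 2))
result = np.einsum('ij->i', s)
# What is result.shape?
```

(7,)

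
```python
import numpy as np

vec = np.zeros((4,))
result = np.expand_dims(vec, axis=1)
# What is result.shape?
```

(4, 1)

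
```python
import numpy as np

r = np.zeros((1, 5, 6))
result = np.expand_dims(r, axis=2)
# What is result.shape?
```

(1, 5, 1, 6)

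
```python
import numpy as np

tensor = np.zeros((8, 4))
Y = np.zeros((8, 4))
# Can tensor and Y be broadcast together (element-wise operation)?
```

Yes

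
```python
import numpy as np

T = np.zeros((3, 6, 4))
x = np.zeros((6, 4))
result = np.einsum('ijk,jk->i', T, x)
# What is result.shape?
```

(3,)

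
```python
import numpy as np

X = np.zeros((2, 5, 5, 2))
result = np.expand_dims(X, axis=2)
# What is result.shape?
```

(2, 5, 1, 5, 2)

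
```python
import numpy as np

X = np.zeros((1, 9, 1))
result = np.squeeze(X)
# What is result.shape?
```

(9,)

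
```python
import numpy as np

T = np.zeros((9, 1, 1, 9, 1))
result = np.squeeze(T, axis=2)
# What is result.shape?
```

(9, 1, 9, 1)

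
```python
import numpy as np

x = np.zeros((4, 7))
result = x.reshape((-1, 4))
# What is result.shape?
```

(7, 4)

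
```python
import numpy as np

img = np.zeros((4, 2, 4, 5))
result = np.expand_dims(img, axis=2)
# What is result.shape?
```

(4, 2, 1, 4, 5)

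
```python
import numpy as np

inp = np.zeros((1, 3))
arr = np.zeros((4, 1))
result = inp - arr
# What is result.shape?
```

(4, 3)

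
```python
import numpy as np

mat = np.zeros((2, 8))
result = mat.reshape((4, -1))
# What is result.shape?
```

(4, 4)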